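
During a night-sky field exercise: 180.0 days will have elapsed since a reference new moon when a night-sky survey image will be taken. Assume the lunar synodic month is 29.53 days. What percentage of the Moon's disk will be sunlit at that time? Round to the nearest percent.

180.0 d spans 6 complete synodic months (6 × 29.53 = 177.18 d) plus 2.82 d.
Phase angle: θ = 360°·(2.82 d)/(29.53 d) = 34.4°.
With cos θ = 0.825, the lit fraction is (1 − 0.825)/2 ≈ 0.087, so 9%.

9%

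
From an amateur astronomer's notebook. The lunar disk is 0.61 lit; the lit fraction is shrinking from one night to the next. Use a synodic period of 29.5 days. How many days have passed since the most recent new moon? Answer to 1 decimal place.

From f = (1 − cos θ)/2: cos θ = 1 − 2×0.61 = -0.220; arccos → 102.7°.
Since the Moon is past full (waning), take the reflex angle: θ = 360° − 102.7° = 257.3°.
Age = 29.5 × 257.3°/360° ≈ 21.08 days.

21.1 days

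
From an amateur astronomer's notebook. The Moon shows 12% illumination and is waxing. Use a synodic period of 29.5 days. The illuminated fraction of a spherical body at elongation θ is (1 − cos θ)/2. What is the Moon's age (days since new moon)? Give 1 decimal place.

3.3 days

Invert f = (1 − cos θ)/2 to get cos θ = 1 − 2(0.12) = 0.760, hence θ₀ = arccos 0.760 = 40.5°.
Before full moon the principal value applies: θ = 40.5°.
That fraction of the synodic month is 40.5/360 × 29.5 d ≈ 3.32 d.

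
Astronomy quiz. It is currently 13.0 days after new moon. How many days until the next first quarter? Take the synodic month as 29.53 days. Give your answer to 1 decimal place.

23.9 days

First quarter occurs at elongation 90°, i.e. at age 29.53 × 90/360 = 7.383 d.
This lunation's first quarter (7.383 d) has passed, so add one period: 36.913 − 13.0 = 23.913 days.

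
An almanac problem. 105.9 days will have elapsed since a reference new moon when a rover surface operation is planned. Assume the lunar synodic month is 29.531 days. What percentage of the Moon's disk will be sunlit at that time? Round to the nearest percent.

105.9 d spans 3 complete synodic months (3 × 29.531 = 88.59 d) plus 17.31 d.
Elongation θ = 360° × 17.31/29.531 ≈ 211.0°.
With cos θ = (-0.857), the lit fraction is (1 − (-0.857))/2 ≈ 0.929, so 93%.

93%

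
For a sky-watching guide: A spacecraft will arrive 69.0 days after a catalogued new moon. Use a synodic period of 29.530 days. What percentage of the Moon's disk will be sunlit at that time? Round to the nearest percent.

69.0 d spans 2 complete synodic months (2 × 29.530 = 59.06 d) plus 9.94 d.
Elongation θ = 360° × 9.94/29.530 ≈ 121.2°.
Illuminated fraction = (1 − cos 121.2°)/2 = (1 − (-0.518))/2 ≈ 0.759, so 76%.

76%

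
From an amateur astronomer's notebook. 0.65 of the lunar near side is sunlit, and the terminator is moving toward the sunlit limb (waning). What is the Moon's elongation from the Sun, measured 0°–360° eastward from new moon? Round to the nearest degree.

253°

cos θ = 1 − 2f = -0.300, giving a principal value of 107.5°.
A waning Moon lies in 180°–360°, so θ = 360° − 107.5° = 252.5°.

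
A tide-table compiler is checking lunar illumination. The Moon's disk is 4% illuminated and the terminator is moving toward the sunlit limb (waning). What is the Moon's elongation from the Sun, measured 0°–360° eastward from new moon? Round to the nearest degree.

From f = (1 − cos θ)/2: cos θ = 1 − 2×0.04 = 0.920; arccos → 23.1°.
Waning ⇒ past full, so θ = 360° − 23.1° = 336.9°.

337°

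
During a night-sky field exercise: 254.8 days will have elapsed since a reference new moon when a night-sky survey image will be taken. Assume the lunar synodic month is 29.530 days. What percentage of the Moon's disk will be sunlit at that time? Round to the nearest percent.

254.8 d spans 8 complete synodic months (8 × 29.530 = 236.24 d) plus 18.56 d.
Phase angle: θ = 360°·(18.56 d)/(29.530 d) = 226.3°.
cos 226.3° = (-0.691), so f = (1 − (-0.691))/2 = 0.846, so 85%.

85%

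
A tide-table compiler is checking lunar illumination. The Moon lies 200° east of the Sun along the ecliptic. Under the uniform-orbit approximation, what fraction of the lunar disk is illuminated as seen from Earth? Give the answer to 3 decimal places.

cos 200° = (-0.940), so f = (1 − (-0.940))/2 = 0.970.

0.970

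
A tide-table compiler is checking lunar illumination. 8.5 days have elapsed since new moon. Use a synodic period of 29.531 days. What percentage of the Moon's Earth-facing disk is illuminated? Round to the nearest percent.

The Moon has covered 8.5/29.531 of its cycle, so θ ≈ 360° × 8.5/29.531 = 103.6°.
With cos θ = (-0.235), the lit fraction is (1 − (-0.235))/2 ≈ 0.618, so 62%.

62%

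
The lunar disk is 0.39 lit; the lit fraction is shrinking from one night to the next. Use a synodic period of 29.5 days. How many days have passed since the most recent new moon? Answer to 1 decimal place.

23.2 days

Invert f = (1 − cos θ)/2 to get cos θ = 1 − 2(0.39) = 0.220, hence θ₀ = arccos 0.220 = 77.3°.
Since the Moon is past full (waning), take the reflex angle: θ = 360° − 77.3° = 282.7°.
Age = 29.5 × 282.7°/360° ≈ 23.17 days.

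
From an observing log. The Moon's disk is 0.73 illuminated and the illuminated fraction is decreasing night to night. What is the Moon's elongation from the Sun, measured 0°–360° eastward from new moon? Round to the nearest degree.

243°

cos θ = 1 − 2f = -0.460, giving a principal value of 117.4°.
Waning ⇒ past full, so θ = 360° − 117.4° = 242.6°.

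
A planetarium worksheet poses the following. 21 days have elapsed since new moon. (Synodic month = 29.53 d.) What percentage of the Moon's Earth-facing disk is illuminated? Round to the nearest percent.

The Moon has covered 21/29.53 of its cycle, so θ ≈ 360° × 21/29.53 = 256.0°.
Illuminated fraction = (1 − cos 256.0°)/2 = (1 − (-0.242))/2 ≈ 0.621, so 62%.

62%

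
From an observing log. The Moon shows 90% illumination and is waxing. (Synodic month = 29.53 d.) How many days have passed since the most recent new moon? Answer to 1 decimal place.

11.7 days

cos θ = 1 − 2f = -0.800, giving a principal value of 143.1°.
Waxing ⇒ before full, so θ = 143.1°.
That fraction of the synodic month is 143.1/360 × 29.53 d ≈ 11.74 d.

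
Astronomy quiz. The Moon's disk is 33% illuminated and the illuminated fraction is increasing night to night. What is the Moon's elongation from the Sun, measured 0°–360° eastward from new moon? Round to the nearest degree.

70°

Invert f = (1 − cos θ)/2 to get cos θ = 1 − 2(0.33) = 0.340, hence θ₀ = arccos 0.340 = 70.1°.
Before full moon the principal value applies: θ = 70.1°.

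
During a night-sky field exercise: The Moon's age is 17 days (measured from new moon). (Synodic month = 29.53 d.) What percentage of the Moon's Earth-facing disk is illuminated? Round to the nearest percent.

Phase angle: θ = 360°·(17 d)/(29.53 d) = 207.2°.
cos 207.2° = (-0.889), so f = (1 − (-0.889))/2 = 0.945, so 94%.

94%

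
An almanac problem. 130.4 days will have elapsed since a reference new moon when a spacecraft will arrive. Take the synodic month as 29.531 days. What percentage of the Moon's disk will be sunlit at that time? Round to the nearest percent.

93%

130.4/29.531 = 4.416 lunations, so 4 complete cycles and 12.28 d into the next.
Phase angle: θ = 360°·(12.28 d)/(29.531 d) = 149.7°.
Illuminated fraction = (1 − cos 149.7°)/2 = (1 − (-0.863))/2 ≈ 0.931, so 93%.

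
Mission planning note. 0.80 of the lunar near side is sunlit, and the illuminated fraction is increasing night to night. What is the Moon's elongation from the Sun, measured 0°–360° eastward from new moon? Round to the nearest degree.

127°

cos θ = 1 − 2f = -0.600, giving a principal value of 126.9°.
Waxing ⇒ before full, so θ = 126.9°.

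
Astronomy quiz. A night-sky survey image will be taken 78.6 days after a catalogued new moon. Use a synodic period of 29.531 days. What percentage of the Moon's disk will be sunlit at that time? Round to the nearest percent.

78.6/29.531 = 2.662 lunations, so 2 complete cycles and 19.54 d into the next.
Phase angle: θ = 360°·(19.54 d)/(29.531 d) = 238.2°.
Illuminated fraction = (1 − cos 238.2°)/2 = (1 − (-0.527))/2 ≈ 0.764, so 76%.

76%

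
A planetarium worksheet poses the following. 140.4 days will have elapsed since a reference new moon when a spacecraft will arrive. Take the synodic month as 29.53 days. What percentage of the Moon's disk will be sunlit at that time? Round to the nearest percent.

140.4/29.53 = 4.754 lunations, so 4 complete cycles and 22.28 d into the next.
Elongation θ = 360° × 22.28/29.53 ≈ 271.6°.
cos 271.6° = 0.028, so f = (1 − 0.028)/2 = 0.486, so 49%.

49%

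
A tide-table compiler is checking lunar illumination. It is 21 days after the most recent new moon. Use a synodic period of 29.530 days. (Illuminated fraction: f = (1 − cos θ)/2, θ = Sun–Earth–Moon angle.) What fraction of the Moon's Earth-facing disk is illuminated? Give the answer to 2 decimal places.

Elongation θ = 360° × 21/29.530 ≈ 256.0°.
With cos θ = (-0.242), the lit fraction is (1 − (-0.242))/2 ≈ 0.621.

0.62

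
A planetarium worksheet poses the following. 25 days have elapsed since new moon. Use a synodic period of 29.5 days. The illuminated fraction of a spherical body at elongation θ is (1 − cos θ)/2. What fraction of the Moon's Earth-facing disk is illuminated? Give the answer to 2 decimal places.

Elongation θ = 360° × 25/29.5 ≈ 305.1°.
With cos θ = 0.575, the lit fraction is (1 − 0.575)/2 ≈ 0.213.

0.21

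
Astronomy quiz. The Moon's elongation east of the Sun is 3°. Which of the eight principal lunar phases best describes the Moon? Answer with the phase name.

new moon

The new moon sector spans roughly -22°–22°; 3° falls inside it.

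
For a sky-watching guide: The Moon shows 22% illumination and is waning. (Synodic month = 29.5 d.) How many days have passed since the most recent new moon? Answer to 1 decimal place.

24.9 days

From f = (1 − cos θ)/2: cos θ = 1 − 2×0.22 = 0.560; arccos → 55.9°.
Since the Moon is past full (waning), take the reflex angle: θ = 360° − 55.9° = 304.1°.
At 360°/29.5 d per day, 304.1° corresponds to 24.92 days.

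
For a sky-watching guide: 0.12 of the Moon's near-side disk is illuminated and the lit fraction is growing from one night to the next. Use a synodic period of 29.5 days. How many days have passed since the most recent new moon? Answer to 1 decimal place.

Invert f = (1 − cos θ)/2 to get cos θ = 1 − 2(0.12) = 0.760, hence θ₀ = arccos 0.760 = 40.5°.
Waxing ⇒ before full, so θ = 40.5°.
At 360°/29.5 d per day, 40.5° corresponds to 3.32 days.

3.3 days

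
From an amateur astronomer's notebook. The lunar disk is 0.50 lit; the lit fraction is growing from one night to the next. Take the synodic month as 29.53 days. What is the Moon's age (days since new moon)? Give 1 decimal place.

From f = (1 − cos θ)/2: cos θ = 1 − 2×0.50 = 0.000; arccos → 90.0°.
Waxing ⇒ before full, so θ = 90.0°.
Age = 29.53 × 90.0°/360° ≈ 7.38 days.

7.4 days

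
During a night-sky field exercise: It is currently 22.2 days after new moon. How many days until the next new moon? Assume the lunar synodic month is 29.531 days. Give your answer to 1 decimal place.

7.3 days

The next new moon completes the synodic month: 29.531 − 22.2 = 7.331 days.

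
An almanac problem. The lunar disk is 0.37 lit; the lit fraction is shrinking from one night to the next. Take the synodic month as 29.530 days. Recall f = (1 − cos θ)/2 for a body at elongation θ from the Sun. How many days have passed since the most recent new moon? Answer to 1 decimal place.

23.4 days

cos θ = 1 − 2f = 0.260, giving a principal value of 74.9°.
A waning Moon lies in 180°–360°, so θ = 360° − 74.9° = 285.1°.
That fraction of the synodic month is 285.1/360 × 29.530 d ≈ 23.38 d.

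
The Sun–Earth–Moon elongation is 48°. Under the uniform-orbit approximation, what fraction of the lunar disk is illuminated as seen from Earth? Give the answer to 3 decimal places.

cos 48° = 0.669, so f = (1 − 0.669)/2 = 0.165.

0.165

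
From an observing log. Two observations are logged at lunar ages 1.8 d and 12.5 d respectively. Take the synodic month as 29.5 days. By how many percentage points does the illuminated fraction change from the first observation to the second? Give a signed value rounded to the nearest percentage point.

+91 percentage points

First observation: θ = 360°·1.8/29.5 = 22.0°, so f = 0.036.
Second observation: θ = 152.5°, f = 0.944.
Δf = 0.944 − 0.036 = +0.907, i.e. +91 pp.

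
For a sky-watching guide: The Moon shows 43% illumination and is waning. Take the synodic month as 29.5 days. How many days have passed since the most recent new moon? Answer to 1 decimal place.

22.8 days

From f = (1 − cos θ)/2: cos θ = 1 − 2×0.43 = 0.140; arccos → 82.0°.
A waning Moon lies in 180°–360°, so θ = 360° − 82.0° = 278.0°.
Age = 29.5 × 278.0°/360° ≈ 22.78 days.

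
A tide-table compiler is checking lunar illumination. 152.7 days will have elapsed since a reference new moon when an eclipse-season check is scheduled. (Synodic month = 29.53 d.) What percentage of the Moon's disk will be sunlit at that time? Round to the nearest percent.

26%

Reduce mod P: 152.7 − 5×29.53 = 5.05 d into the current lunation.
Phase angle: θ = 360°·(5.05 d)/(29.53 d) = 61.6°.
With cos θ = 0.476, the lit fraction is (1 − 0.476)/2 ≈ 0.262, so 26%.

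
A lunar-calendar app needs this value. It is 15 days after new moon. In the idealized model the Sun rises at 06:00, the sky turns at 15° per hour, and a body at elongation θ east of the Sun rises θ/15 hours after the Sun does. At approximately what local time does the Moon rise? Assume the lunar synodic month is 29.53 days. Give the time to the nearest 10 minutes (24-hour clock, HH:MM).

18:10

The Moon has covered 15/29.53 of its cycle, so θ ≈ 360° × 15/29.53 = 182.9°.
At 15° of sky rotation per hour, 182.9° corresponds to a 12.19 h lag.
06:00 + 12.191 h ≈ 18:11 → 18:10 to the nearest ten minutes.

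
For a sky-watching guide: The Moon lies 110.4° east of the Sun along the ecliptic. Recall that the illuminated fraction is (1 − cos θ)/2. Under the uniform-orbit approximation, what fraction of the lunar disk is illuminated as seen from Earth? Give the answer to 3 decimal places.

f = (1 − cos 110.4°)/2 = (1 − (-0.349))/2 ≈ 0.674.

0.674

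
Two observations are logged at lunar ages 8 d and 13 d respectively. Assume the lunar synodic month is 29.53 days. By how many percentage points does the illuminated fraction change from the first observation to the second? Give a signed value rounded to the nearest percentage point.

θ₁ = 360° × 8/29.53 = 97.5°, f₁ = (1 − cos θ₁)/2 = 0.566.
θ₂ = 360° × 13/29.53 = 158.5°, f₂ = (1 − cos θ₂)/2 = 0.965.
Change = f₂ − f₁ = +0.400 → +40 percentage points.

+40 pp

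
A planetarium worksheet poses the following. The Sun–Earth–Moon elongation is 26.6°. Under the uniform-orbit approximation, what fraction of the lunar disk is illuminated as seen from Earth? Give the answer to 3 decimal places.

0.053

f = (1 − cos 26.6°)/2 = (1 − 0.894)/2 ≈ 0.053.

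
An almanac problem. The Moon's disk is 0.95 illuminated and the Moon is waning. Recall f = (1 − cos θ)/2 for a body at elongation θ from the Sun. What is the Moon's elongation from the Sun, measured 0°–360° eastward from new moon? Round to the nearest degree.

cos θ = 1 − 2f = -0.900, giving a principal value of 154.2°.
A waning Moon lies in 180°–360°, so θ = 360° − 154.2° = 205.8°.

206°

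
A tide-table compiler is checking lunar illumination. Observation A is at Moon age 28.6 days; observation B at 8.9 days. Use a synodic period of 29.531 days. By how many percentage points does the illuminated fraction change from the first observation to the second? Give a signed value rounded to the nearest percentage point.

+65 pp

θ₁ = 360° × 28.6/29.531 = 348.7°, f₁ = (1 − cos θ₁)/2 = 0.010.
θ₂ = 360° × 8.9/29.531 = 108.5°, f₂ = (1 − cos θ₂)/2 = 0.659.
Change = f₂ − f₁ = +0.649 → +65 percentage points.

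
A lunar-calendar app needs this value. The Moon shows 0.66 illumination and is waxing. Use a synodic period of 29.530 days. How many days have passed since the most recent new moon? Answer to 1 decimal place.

cos θ = 1 − 2f = -0.320, giving a principal value of 108.7°.
The Moon is waxing (0°–180°), so θ = 108.7° directly.
Age = 29.530 × 108.7°/360° ≈ 8.91 days.

8.9 days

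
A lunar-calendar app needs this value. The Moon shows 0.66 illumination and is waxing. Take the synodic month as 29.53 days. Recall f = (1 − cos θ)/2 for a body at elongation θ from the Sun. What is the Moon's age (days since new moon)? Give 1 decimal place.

cos θ = 1 − 2f = -0.320, giving a principal value of 108.7°.
Before full moon the principal value applies: θ = 108.7°.
That fraction of the synodic month is 108.7/360 × 29.53 d ≈ 8.91 d.

8.9 days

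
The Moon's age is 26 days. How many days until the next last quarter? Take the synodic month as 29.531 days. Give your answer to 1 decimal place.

25.7 days

Last quarter occurs at elongation 270°, i.e. at age 29.531 × 270/360 = 22.148 d.
Already past this cycle's last quarter; the next is at 22.148 + 29.531 = 51.679 d, so 51.679 − 26 = 25.679 days.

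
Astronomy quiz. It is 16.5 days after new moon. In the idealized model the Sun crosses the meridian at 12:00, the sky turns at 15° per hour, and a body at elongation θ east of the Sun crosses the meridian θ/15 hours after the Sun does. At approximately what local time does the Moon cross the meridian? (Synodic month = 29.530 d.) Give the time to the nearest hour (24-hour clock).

01:00

Phase angle: θ = 360°·(16.5 d)/(29.530 d) = 201.2°.
The Moon trails the Sun by θ/15 = 201.2/15 ≈ 13.41 hours.
12:00 + 13.41 h ≈ 01:25 → 01:00 to the nearest hour.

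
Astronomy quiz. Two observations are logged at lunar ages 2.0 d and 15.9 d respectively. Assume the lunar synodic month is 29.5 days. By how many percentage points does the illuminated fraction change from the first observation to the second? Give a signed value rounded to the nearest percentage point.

+94 pp

θ₁ = 360° × 2.0/29.5 = 24.4°, f₁ = (1 − cos θ₁)/2 = 0.045.
θ₂ = 360° × 15.9/29.5 = 194.0°, f₂ = (1 − cos θ₂)/2 = 0.985.
Change = f₂ − f₁ = +0.940 → +94 percentage points.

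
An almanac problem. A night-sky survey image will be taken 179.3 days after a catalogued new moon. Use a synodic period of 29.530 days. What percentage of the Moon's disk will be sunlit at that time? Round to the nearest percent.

5%

Reduce mod P: 179.3 − 6×29.530 = 2.12 d into the current lunation.
The Moon has covered 2.12/29.530 of its cycle, so θ ≈ 360° × 2.12/29.530 = 25.8°.
Illuminated fraction = (1 − cos 25.8°)/2 = (1 − 0.900)/2 ≈ 0.050, so 5%.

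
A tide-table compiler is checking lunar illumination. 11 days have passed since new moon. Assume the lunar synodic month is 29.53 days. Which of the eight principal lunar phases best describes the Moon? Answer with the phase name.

waxing gibbous

At 11/29.53 of the cycle, θ ≈ 134° — the waxing gibbous range.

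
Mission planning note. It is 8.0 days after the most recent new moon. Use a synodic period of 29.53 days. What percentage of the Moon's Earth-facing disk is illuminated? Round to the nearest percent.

Phase angle: θ = 360°·(8.0 d)/(29.53 d) = 97.5°.
Illuminated fraction = (1 − cos 97.5°)/2 = (1 − (-0.131))/2 ≈ 0.566, so 57%.

57%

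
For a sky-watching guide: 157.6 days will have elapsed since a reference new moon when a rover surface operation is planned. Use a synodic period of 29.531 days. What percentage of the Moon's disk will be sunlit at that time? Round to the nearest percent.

157.6/29.531 = 5.337 lunations, so 5 complete cycles and 9.94 d into the next.
Phase angle: θ = 360°·(9.94 d)/(29.531 d) = 121.2°.
With cos θ = (-0.519), the lit fraction is (1 − (-0.519))/2 ≈ 0.759, so 76%.

76%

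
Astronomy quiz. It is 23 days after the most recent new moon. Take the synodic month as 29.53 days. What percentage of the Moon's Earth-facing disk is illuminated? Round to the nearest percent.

Elongation θ = 360° × 23/29.53 ≈ 280.4°.
cos 280.4° = 0.180, so f = (1 − 0.180)/2 = 0.410, so 41%.

41%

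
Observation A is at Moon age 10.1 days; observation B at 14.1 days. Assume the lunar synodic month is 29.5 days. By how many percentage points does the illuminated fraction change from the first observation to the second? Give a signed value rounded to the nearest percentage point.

+22 pp

First observation: θ = 360°·10.1/29.5 = 123.3°, so f = 0.774.
Second observation: θ = 172.1°, f = 0.995.
Δf = 0.995 − 0.774 = +0.221, i.e. +22 pp.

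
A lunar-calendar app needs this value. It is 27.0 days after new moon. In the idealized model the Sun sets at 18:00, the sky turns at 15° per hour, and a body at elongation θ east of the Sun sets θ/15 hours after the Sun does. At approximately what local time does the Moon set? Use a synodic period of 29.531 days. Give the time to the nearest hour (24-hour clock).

16:00

Elongation θ = 360° × 27.0/29.531 ≈ 329.1°.
Delay after the Sun = 329.1° / (15°/h) ≈ 21.94 h.
18:00 + 21.94 h ≈ 15:57 → 16:00 to the nearest hour.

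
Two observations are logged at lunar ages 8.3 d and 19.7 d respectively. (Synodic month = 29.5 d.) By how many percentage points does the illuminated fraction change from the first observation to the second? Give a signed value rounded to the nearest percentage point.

First observation: θ = 360°·8.3/29.5 = 101.3°, so f = 0.598.
Second observation: θ = 240.4°, f = 0.747.
Δf = 0.747 − 0.598 = +0.149, i.e. +15 pp.

+15 percentage points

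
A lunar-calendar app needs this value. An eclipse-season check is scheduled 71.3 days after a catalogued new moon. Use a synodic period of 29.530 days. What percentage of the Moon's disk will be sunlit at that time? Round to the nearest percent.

93%

71.3/29.530 = 2.414 lunations, so 2 complete cycles and 12.24 d into the next.
Phase angle: θ = 360°·(12.24 d)/(29.530 d) = 149.2°.
cos 149.2° = (-0.859), so f = (1 − (-0.859))/2 = 0.930, so 93%.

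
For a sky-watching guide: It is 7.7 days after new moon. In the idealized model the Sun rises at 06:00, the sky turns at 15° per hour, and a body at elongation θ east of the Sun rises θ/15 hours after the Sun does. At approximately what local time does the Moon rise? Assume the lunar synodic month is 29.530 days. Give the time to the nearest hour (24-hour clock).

12:00

The Moon has covered 7.7/29.530 of its cycle, so θ ≈ 360° × 7.7/29.530 = 93.9°.
At 15° of sky rotation per hour, 93.9° corresponds to a 6.26 h lag.
06:00 + 6.26 h ≈ 12:15 → 12:00 to the nearest hour.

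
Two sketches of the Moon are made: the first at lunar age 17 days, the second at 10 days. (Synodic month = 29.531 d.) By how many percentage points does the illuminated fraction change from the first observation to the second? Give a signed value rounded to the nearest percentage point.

θ₁ = 360° × 17/29.531 = 207.2°, f₁ = (1 − cos θ₁)/2 = 0.945.
θ₂ = 360° × 10/29.531 = 121.9°, f₂ = (1 − cos θ₂)/2 = 0.764.
Change = f₂ − f₁ = -0.180 → -18 percentage points.

-18 pp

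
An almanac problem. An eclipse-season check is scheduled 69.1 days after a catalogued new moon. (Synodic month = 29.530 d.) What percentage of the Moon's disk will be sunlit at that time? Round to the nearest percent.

69.1 d spans 2 complete synodic months (2 × 29.530 = 59.06 d) plus 10.04 d.
The Moon has covered 10.04/29.530 of its cycle, so θ ≈ 360° × 10.04/29.530 = 122.4°.
With cos θ = (-0.536), the lit fraction is (1 − (-0.536))/2 ≈ 0.768, so 77%.

77%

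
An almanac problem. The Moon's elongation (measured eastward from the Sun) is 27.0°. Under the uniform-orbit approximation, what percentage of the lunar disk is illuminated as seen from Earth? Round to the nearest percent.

f = (1 − cos 27.0°)/2 = (1 − 0.891)/2 ≈ 0.054, i.e. 5%.

5%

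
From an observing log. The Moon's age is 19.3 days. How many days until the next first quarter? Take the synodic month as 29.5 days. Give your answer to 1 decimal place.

First quarter occurs at elongation 90°, i.e. at age 29.5 × 90/360 = 7.375 d.
Already past this cycle's first quarter; the next is at 7.375 + 29.5 = 36.875 d, so 36.875 − 19.3 = 17.575 days.

17.6 days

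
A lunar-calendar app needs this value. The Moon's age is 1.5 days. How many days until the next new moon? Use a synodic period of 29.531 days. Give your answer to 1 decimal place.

28.0 days

One full lunation from the last new moon is 29.531 d; remaining = 29.531 − 1.5 = 28.031 d.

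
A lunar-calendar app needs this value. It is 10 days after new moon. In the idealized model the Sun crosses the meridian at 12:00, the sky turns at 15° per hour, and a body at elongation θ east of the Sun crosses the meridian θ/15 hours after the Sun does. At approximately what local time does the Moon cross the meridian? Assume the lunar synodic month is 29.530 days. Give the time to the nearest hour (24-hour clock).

Elongation θ = 360° × 10/29.530 ≈ 121.9°.
At 15° of sky rotation per hour, 121.9° corresponds to a 8.13 h lag.
12:00 + 8.13 h ≈ 20:08 → 20:00 to the nearest hour.

20:00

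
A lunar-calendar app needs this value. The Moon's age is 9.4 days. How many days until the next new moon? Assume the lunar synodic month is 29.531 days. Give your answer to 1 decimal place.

The next new moon completes the synodic month: 29.531 − 9.4 = 20.131 days.

20.1 days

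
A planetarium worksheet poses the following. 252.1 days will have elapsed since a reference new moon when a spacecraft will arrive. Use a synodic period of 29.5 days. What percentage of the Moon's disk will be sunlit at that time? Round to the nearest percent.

98%

Reduce mod P: 252.1 − 8×29.5 = 16.10 d into the current lunation.
Phase angle: θ = 360°·(16.10 d)/(29.5 d) = 196.5°.
With cos θ = (-0.959), the lit fraction is (1 − (-0.959))/2 ≈ 0.979, so 98%.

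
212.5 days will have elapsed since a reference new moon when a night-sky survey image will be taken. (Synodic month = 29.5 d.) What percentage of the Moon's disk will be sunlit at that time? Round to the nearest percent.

36%

212.5 d spans 7 complete synodic months (7 × 29.5 = 206.50 d) plus 6.00 d.
Phase angle: θ = 360°·(6.00 d)/(29.5 d) = 73.2°.
Illuminated fraction = (1 − cos 73.2°)/2 = (1 − 0.289)/2 ≈ 0.356, so 36%.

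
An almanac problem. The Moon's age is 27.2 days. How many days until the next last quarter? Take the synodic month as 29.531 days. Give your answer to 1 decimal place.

24.5 days

Last quarter is 0.75 of the way through the cycle: age 0.75 × 29.531 = 22.148 d.
Already past this cycle's last quarter; the next is at 22.148 + 29.531 = 51.679 d, so 51.679 − 27.2 = 24.479 days.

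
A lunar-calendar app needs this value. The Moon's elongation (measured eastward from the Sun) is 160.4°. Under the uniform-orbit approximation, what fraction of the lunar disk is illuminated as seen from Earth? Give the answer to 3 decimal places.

f = (1 − cos 160.4°)/2 = (1 − (-0.942))/2 ≈ 0.971.

0.971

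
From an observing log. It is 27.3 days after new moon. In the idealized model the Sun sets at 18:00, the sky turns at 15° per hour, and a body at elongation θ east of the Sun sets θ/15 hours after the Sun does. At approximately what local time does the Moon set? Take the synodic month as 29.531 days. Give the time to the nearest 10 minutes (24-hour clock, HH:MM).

16:10

Phase angle: θ = 360°·(27.3 d)/(29.531 d) = 332.8°.
At 15° of sky rotation per hour, 332.8° corresponds to a 22.19 h lag.
18:00 + 22.187 h ≈ 16:11 → 16:10 to the nearest ten minutes.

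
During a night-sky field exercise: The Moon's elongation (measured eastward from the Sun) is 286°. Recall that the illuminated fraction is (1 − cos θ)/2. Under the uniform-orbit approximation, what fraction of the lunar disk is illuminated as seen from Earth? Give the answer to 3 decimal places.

f = (1 − cos 286°)/2 = (1 − 0.276)/2 ≈ 0.362.

0.362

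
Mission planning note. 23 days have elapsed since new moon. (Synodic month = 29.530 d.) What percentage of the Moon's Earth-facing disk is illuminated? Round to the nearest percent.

41%

Elongation θ = 360° × 23/29.530 ≈ 280.4°.
Illuminated fraction = (1 − cos 280.4°)/2 = (1 − 0.180)/2 ≈ 0.410, so 41%.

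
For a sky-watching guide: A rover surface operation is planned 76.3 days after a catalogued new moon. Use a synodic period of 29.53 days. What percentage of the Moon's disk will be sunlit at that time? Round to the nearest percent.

76.3/29.53 = 2.584 lunations, so 2 complete cycles and 17.24 d into the next.
Elongation θ = 360° × 17.24/29.53 ≈ 210.2°.
Illuminated fraction = (1 − cos 210.2°)/2 = (1 − (-0.865))/2 ≈ 0.932, so 93%.

93%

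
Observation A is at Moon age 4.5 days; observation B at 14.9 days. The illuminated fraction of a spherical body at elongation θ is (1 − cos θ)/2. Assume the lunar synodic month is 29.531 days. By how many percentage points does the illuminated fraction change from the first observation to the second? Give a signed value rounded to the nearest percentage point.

θ₁ = 360° × 4.5/29.531 = 54.9°, f₁ = (1 − cos θ₁)/2 = 0.212.
θ₂ = 360° × 14.9/29.531 = 181.6°, f₂ = (1 − cos θ₂)/2 = 1.000.
Change = f₂ − f₁ = +0.788 → +79 percentage points.

+79 pp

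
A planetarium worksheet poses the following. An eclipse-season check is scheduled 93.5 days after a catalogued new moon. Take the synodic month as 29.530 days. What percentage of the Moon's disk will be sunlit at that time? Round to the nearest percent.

25%

93.5/29.530 = 3.166 lunations, so 3 complete cycles and 4.91 d into the next.
Elongation θ = 360° × 4.91/29.530 ≈ 59.9°.
cos 59.9° = 0.502, so f = (1 − 0.502)/2 = 0.249, so 25%.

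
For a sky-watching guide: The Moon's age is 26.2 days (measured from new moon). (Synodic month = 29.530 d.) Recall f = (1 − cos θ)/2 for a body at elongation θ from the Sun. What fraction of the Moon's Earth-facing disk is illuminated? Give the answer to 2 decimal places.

Phase angle: θ = 360°·(26.2 d)/(29.530 d) = 319.4°.
Illuminated fraction = (1 − cos 319.4°)/2 = (1 − 0.759)/2 ≈ 0.120.

0.12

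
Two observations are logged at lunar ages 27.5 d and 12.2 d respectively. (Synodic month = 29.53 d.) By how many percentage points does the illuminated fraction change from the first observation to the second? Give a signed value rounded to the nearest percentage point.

+88 pp

First observation: θ = 360°·27.5/29.53 = 335.3°, so f = 0.046.
Second observation: θ = 148.7°, f = 0.927.
Δf = 0.927 − 0.046 = +0.881, i.e. +88 pp.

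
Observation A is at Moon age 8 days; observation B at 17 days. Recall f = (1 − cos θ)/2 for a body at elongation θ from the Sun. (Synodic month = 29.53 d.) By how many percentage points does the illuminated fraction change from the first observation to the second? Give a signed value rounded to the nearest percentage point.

+38 percentage points

θ₁ = 360° × 8/29.53 = 97.5°, f₁ = (1 − cos θ₁)/2 = 0.566.
θ₂ = 360° × 17/29.53 = 207.2°, f₂ = (1 − cos θ₂)/2 = 0.945.
Change = f₂ − f₁ = +0.379 → +38 percentage points.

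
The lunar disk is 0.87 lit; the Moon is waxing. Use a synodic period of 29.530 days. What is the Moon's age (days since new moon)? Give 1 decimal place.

11.3 days

Invert f = (1 − cos θ)/2 to get cos θ = 1 − 2(0.87) = -0.740, hence θ₀ = arccos -0.740 = 137.7°.
Waxing ⇒ before full, so θ = 137.7°.
That fraction of the synodic month is 137.7/360 × 29.530 d ≈ 11.30 d.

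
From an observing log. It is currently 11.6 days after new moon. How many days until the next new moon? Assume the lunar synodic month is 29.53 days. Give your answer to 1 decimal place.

The next new moon completes the synodic month: 29.53 − 11.6 = 17.930 days.

17.9 days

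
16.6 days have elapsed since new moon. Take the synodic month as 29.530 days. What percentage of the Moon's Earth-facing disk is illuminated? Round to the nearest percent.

96%

Elongation θ = 360° × 16.6/29.530 ≈ 202.4°.
cos 202.4° = (-0.925), so f = (1 − (-0.925))/2 = 0.962, so 96%.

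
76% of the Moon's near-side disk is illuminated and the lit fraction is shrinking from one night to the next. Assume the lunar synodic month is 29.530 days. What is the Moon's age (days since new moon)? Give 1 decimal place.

Invert f = (1 − cos θ)/2 to get cos θ = 1 − 2(0.76) = -0.520, hence θ₀ = arccos -0.520 = 121.3°.
A waning Moon lies in 180°–360°, so θ = 360° − 121.3° = 238.7°.
At 360°/29.530 d per day, 238.7° corresponds to 19.58 days.

19.6 days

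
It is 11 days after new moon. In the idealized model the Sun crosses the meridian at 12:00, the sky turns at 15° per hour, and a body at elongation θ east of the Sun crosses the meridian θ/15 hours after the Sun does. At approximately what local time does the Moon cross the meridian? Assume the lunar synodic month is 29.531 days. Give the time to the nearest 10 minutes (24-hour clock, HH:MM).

The Moon has covered 11/29.531 of its cycle, so θ ≈ 360° × 11/29.531 = 134.1°.
At 15° of sky rotation per hour, 134.1° corresponds to a 8.94 h lag.
12:00 + 8.940 h ≈ 20:56 → 21:00 to the nearest ten minutes.

21:00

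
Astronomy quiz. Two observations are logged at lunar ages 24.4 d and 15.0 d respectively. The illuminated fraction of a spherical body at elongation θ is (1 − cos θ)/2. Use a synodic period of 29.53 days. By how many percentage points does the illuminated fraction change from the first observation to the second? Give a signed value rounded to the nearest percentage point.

+73 percentage points

θ₁ = 360° × 24.4/29.53 = 297.5°, f₁ = (1 − cos θ₁)/2 = 0.269.
θ₂ = 360° × 15.0/29.53 = 182.9°, f₂ = (1 − cos θ₂)/2 = 0.999.
Change = f₂ − f₁ = +0.730 → +73 percentage points.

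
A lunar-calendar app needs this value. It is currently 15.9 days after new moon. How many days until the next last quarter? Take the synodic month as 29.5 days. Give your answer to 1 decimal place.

Last quarter occurs at elongation 270°, i.e. at age 29.5 × 270/360 = 22.125 d.
So 6.225 days remain (22.125 − 15.9).

6.2 days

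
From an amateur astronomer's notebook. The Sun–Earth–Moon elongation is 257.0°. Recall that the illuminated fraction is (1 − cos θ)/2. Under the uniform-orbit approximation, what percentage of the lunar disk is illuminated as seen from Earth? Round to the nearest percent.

cos 257.0° = (-0.225), so f = (1 − (-0.225))/2 = 0.612, i.e. 61%.

61%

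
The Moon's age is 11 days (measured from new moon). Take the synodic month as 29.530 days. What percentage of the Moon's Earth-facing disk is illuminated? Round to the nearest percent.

Phase angle: θ = 360°·(11 d)/(29.530 d) = 134.1°.
Illuminated fraction = (1 − cos 134.1°)/2 = (1 − (-0.696))/2 ≈ 0.848, so 85%.

85%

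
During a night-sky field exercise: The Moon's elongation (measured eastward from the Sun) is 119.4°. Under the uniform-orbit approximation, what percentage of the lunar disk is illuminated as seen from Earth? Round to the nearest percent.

75%

f = (1 − cos 119.4°)/2 = (1 − (-0.491))/2 ≈ 0.745, i.e. 75%.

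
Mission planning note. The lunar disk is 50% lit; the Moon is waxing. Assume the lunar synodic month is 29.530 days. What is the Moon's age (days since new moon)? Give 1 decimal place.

7.4 days

Invert f = (1 − cos θ)/2 to get cos θ = 1 − 2(0.50) = 0.000, hence θ₀ = arccos 0.000 = 90.0°.
Waxing ⇒ before full, so θ = 90.0°.
That fraction of the synodic month is 90.0/360 × 29.530 d ≈ 7.38 d.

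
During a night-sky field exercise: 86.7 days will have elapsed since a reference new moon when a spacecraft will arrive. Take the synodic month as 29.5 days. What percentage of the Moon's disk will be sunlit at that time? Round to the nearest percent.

4%

86.7 d spans 2 complete synodic months (2 × 29.5 = 59.00 d) plus 27.70 d.
Elongation θ = 360° × 27.70/29.5 ≈ 338.0°.
cos 338.0° = 0.927, so f = (1 − 0.927)/2 = 0.036, so 4%.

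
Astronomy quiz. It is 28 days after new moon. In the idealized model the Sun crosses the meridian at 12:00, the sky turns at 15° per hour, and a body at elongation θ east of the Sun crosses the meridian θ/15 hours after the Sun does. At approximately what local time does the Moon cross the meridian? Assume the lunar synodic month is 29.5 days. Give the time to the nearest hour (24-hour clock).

11:00

Elongation θ = 360° × 28/29.5 ≈ 341.7°.
At 15° of sky rotation per hour, 341.7° corresponds to a 22.78 h lag.
12:00 + 22.78 h ≈ 10:47 → 11:00 to the nearest hour.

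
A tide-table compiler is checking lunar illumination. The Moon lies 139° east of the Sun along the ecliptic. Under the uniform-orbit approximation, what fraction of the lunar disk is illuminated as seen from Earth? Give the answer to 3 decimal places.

f = (1 − cos 139°)/2 = (1 − (-0.755))/2 ≈ 0.877.

0.877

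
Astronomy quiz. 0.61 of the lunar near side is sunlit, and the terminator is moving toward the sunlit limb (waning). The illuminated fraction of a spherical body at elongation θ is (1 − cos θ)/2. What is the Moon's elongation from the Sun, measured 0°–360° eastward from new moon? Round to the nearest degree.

cos θ = 1 − 2f = -0.220, giving a principal value of 102.7°.
A waning Moon lies in 180°–360°, so θ = 360° − 102.7° = 257.3°.

257°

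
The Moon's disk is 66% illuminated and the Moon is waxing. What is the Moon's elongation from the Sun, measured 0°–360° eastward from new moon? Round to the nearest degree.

From f = (1 − cos θ)/2: cos θ = 1 − 2×0.66 = -0.320; arccos → 108.7°.
The Moon is waxing (0°–180°), so θ = 108.7° directly.

109°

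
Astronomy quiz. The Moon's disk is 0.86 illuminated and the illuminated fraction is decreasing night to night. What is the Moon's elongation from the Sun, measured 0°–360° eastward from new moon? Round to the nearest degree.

Invert f = (1 − cos θ)/2 to get cos θ = 1 − 2(0.86) = -0.720, hence θ₀ = arccos -0.720 = 136.1°.
A waning Moon lies in 180°–360°, so θ = 360° − 136.1° = 223.9°.

224°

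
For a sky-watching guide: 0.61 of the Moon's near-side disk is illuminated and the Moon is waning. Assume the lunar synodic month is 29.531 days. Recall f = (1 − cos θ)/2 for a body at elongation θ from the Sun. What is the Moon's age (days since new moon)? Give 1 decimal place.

21.1 days

cos θ = 1 − 2f = -0.220, giving a principal value of 102.7°.
Waning ⇒ past full, so θ = 360° − 102.7° = 257.3°.
Age = 29.531 × 257.3°/360° ≈ 21.11 days.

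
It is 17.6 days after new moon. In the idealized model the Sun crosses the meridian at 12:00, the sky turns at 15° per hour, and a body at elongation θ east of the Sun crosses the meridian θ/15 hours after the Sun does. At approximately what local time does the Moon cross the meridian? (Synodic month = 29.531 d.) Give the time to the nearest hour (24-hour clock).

02:00

The Moon has covered 17.6/29.531 of its cycle, so θ ≈ 360° × 17.6/29.531 = 214.6°.
The Moon trails the Sun by θ/15 = 214.6/15 ≈ 14.30 hours.
12:00 + 14.30 h ≈ 02:18 → 02:00 to the nearest hour.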